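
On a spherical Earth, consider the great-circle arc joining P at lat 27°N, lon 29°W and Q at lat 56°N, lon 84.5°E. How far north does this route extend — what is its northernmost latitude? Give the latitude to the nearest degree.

The great circle lies in the plane with unit normal n̂ = (p₁ × p₂)/|p₁ × p₂|.
Here n̂_z ≈ +0.464; the vertex latitude is φ_max = arccos|n̂_z| ≈ 62.3°.

≈ 62°N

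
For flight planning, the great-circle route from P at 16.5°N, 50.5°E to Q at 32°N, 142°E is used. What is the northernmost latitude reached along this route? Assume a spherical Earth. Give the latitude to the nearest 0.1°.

The great circle lies in the plane with unit normal n̂ = (p₁ × p₂)/|p₁ × p₂|.
Here n̂_z ≈ +0.820; the vertex latitude is φ_max = arccos|n̂_z| ≈ 34.9°.
Check via Clairaut: cos φ_max = |cos φ₁| · sin C = cos(16.5°)·sin(58.8°) ≈ 0.820, again giving ≈ 34.9°.

≈ 34.9°N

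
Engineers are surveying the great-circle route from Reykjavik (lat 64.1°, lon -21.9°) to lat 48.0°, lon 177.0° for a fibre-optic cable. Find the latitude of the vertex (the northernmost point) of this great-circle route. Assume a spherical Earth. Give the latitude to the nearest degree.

The great circle lies in the plane with unit normal n̂ = (p₁ × p₂)/|p₁ × p₂|.
Here n̂_z ≈ -0.103; the vertex latitude is φ_max = arccos|n̂_z| ≈ 84.1°.
Check via Clairaut: cos φ_max = |cos φ₁| · sin C = cos(64.1°)·sin(13.6°) ≈ 0.103, again giving ≈ 84.1°.

≈ 84°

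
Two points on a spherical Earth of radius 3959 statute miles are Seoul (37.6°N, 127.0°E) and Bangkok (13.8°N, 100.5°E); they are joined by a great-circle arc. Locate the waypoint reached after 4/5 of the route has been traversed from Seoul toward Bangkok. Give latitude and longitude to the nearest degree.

≈ 19°N, 105°E

Write both endpoints as unit vectors p₁, p₂ with components (cos φ cos λ, cos φ sin λ, sin φ).
The central angle between the endpoints is δ = arccos(p₁·p₂) ≈ 0.584 rad (33.5°).
Interpolate at f = 4/5 with slerp weights a = sin((1−f)δ)/sin δ ≈ 0.211, b = sin(fδ)/sin δ ≈ 0.817.
p = a·p₁ + b·p₂ ≈ (-0.245, 0.914, 0.324); φ = arcsin(p_z) ≈ 18.89°, λ = atan2(p_y, p_x) ≈ 105.03°.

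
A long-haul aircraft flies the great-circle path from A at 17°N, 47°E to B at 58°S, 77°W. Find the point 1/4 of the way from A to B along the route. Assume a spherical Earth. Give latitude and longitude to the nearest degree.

The haversine formula gives a central angle δ ≈ 2.131 rad (122.1°) between the endpoints.
Interpolate at f = 1/4 with slerp weights a = sin((1−f)δ)/sin δ ≈ 1.180, b = sin(fδ)/sin δ ≈ 0.600.
p = a·p₁ + b·p₂ ≈ (0.841, 0.516, -0.163); φ = arcsin(p_z) ≈ -9.41°, λ = atan2(p_y, p_x) ≈ 31.52°.

≈ 9°S, 32°E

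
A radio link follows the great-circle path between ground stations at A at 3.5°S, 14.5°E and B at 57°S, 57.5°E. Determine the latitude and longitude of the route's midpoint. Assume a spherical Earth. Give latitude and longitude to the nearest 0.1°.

From cos δ = sin φ₁ sin φ₂ + cos φ₁ cos φ₂ cos Δλ, the central angle is δ ≈ 1.105 rad (63.3°).
Interpolate at f = 1/2 with slerp weights a = sin((1−f)δ)/sin δ ≈ 0.587, b = sin(fδ)/sin δ ≈ 0.587.
p = a·p₁ + b·p₂ ≈ (0.740, 0.417, -0.529); φ = arcsin(p_z) ≈ -31.91°, λ = atan2(p_y, p_x) ≈ 29.40°.

≈ 31.9°S, 29.4°E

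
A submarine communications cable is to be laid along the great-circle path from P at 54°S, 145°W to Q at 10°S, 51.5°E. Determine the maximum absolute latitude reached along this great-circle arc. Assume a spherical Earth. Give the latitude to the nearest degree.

The great circle lies in the plane with unit normal n̂ = (p₁ × p₂)/|p₁ × p₂|.
Here n̂_z ≈ -0.181; the vertex latitude is φ_max = arccos|n̂_z| ≈ 79.6°.
Check via Clairaut: cos φ_max = |cos φ₁| · sin C = cos(54.0°)·sin(162.1°) ≈ 0.181, again giving ≈ 79.6°.

≈ 80°S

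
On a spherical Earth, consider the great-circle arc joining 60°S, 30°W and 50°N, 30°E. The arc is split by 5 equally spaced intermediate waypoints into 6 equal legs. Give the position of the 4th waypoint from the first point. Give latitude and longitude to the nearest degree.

From cos δ = sin φ₁ sin φ₂ + cos φ₁ cos φ₂ cos Δλ, the central angle is δ ≈ 2.098 rad (120.2°).
Interpolate at f = 4/6 with slerp weights a = sin((1−f)δ)/sin δ ≈ 0.745, b = sin(fδ)/sin δ ≈ 1.140.
p = a·p₁ + b·p₂ ≈ (0.957, 0.180, 0.228); φ = arcsin(p_z) ≈ 13.19°, λ = atan2(p_y, p_x) ≈ 10.66°.

≈ 13°N, 11°E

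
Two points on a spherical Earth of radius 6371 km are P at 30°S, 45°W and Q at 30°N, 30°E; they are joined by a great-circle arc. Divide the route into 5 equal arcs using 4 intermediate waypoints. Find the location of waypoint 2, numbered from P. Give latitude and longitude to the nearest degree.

From cos δ = sin φ₁ sin φ₂ + cos φ₁ cos φ₂ cos Δλ, the central angle is δ ≈ 1.627 rad (93.2°).
Interpolate at f = 2/5 with slerp weights a = sin((1−f)δ)/sin δ ≈ 0.830, b = sin(fδ)/sin δ ≈ 0.607.
p = a·p₁ + b·p₂ ≈ (0.963, -0.245, -0.111); φ = arcsin(p_z) ≈ -6.40°, λ = atan2(p_y, p_x) ≈ -14.29°.

≈ 6°S, 14°W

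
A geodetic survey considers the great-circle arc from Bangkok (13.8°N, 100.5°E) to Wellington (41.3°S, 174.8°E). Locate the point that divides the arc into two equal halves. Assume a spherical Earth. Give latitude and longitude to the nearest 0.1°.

≈ 17.0°S, 132.1°E

Convert each endpoint to a unit vector on the sphere (x = cos φ cos λ, y = cos φ sin λ, z = sin φ).
The central angle between the endpoints is δ = arccos(p₁·p₂) ≈ 1.531 rad (87.7°).
Interpolate at f = 1/2 with slerp weights a = sin((1−f)δ)/sin δ ≈ 0.693, b = sin(fδ)/sin δ ≈ 0.693.
p = a·p₁ + b·p₂ ≈ (-0.641, 0.709, -0.292); φ = arcsin(p_z) ≈ -16.99°, λ = atan2(p_y, p_x) ≈ 132.13°.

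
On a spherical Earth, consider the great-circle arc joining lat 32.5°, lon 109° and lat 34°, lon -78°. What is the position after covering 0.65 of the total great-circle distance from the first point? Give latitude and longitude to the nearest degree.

The haversine formula gives a central angle δ ≈ 1.975 rad (113.2°) between the endpoints.
Interpolate at f = 0.65 with slerp weights a = sin((1−f)δ)/sin δ ≈ 0.694, b = sin(fδ)/sin δ ≈ 1.043.
p = a·p₁ + b·p₂ ≈ (-0.011, -0.293, 0.956); φ = arcsin(p_z) ≈ 72.95°, λ = atan2(p_y, p_x) ≈ -92.07°.

≈ lat 73°, lon -92°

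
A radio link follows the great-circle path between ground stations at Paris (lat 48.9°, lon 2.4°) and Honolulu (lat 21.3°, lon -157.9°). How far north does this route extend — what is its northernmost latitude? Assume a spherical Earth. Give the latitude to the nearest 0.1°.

≈ 77.5°

The great circle lies in the plane with unit normal n̂ = (p₁ × p₂)/|p₁ × p₂|.
Here n̂_z ≈ -0.217; the vertex latitude is φ_max = arccos|n̂_z| ≈ 77.5°.
Check via Clairaut: cos φ_max = |cos φ₁| · sin C = cos(48.9°)·sin(19.2°) ≈ 0.217, again giving ≈ 77.5°.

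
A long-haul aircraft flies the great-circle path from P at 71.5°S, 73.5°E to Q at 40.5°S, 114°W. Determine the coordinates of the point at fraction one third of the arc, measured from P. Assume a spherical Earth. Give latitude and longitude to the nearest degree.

≈ 85°S, 137°W

The haversine formula gives a central angle δ ≈ 1.185 rad (67.9°) between the endpoints.
Interpolate at f = 1/3 with slerp weights a = sin((1−f)δ)/sin δ ≈ 0.767, b = sin(fδ)/sin δ ≈ 0.415.
p = a·p₁ + b·p₂ ≈ (-0.059, -0.055, -0.997); φ = arcsin(p_z) ≈ -85.35°, λ = atan2(p_y, p_x) ≈ -137.06°.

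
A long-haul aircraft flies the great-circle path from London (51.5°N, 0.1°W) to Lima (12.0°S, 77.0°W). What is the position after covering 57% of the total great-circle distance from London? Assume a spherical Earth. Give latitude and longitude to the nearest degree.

The haversine formula gives a central angle δ ≈ 1.596 rad (91.4°) between the endpoints.
Interpolate at f = 0.57 with slerp weights a = sin((1−f)δ)/sin δ ≈ 0.634, b = sin(fδ)/sin δ ≈ 0.789.
p = a·p₁ + b·p₂ ≈ (0.568, -0.753, 0.332); φ = arcsin(p_z) ≈ 19.38°, λ = atan2(p_y, p_x) ≈ -52.97°.

≈ (19°N, 53°W)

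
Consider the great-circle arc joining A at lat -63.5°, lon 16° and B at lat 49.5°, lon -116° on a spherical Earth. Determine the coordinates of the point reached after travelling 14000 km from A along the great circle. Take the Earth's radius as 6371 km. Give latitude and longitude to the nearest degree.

≈ lat 29°, lon -97°

From cos δ = sin φ₁ sin φ₂ + cos φ₁ cos φ₂ cos Δλ, the central angle is δ ≈ 2.635 rad (151.0°). The total great-circle distance is δ·R ≈ 2.635 × 6371 ≈ 16788 km, so the target fraction is f = 14000/16788 ≈ 0.834.
Interpolate at f ≈ 0.834 with slerp weights a = sin((1−f)δ)/sin δ ≈ 0.873, b = sin(fδ)/sin δ ≈ 1.669.
p = a·p₁ + b·p₂ ≈ (-0.101, -0.867, 0.488); φ = arcsin(p_z) ≈ 29.20°, λ = atan2(p_y, p_x) ≈ -96.62°.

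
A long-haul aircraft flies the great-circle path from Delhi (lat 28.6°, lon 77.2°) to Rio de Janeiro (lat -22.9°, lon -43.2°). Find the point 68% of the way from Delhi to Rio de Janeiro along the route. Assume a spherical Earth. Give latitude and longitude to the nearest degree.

≈ lat -6°, lon -5°

From cos δ = sin φ₁ sin φ₂ + cos φ₁ cos φ₂ cos Δλ, the central angle is δ ≈ 2.209 rad (126.6°).
Interpolate at f = 0.68 with slerp weights a = sin((1−f)δ)/sin δ ≈ 0.808, b = sin(fδ)/sin δ ≈ 1.242.
p = a·p₁ + b·p₂ ≈ (0.991, -0.091, -0.096); φ = arcsin(p_z) ≈ -5.52°, λ = atan2(p_y, p_x) ≈ -5.25°.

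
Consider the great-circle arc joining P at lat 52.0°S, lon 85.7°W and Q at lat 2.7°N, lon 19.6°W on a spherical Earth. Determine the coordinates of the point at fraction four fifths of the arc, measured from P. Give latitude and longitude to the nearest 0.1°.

≈ lat 10.0°S, lon 28.6°W

From cos δ = sin φ₁ sin φ₂ + cos φ₁ cos φ₂ cos Δλ, the central angle is δ ≈ 1.357 rad (77.8°).
Interpolate at f = 4/5 with slerp weights a = sin((1−f)δ)/sin δ ≈ 0.274, b = sin(fδ)/sin δ ≈ 0.905.
p = a·p₁ + b·p₂ ≈ (0.864, -0.472, -0.174); φ = arcsin(p_z) ≈ -9.99°, λ = atan2(p_y, p_x) ≈ -28.62°.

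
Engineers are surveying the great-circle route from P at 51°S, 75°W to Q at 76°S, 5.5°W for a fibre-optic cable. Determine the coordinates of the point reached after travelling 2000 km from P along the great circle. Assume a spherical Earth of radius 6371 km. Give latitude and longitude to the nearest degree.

≈ 67°S, 58°W

From cos δ = sin φ₁ sin φ₂ + cos φ₁ cos φ₂ cos Δλ, the central angle is δ ≈ 0.631 rad (36.2°). The total great-circle distance is δ·R ≈ 0.631 × 6371 ≈ 4021 km, so the target fraction is f = 2000/4021 ≈ 0.497.
Interpolate at f ≈ 0.497 with slerp weights a = sin((1−f)δ)/sin δ ≈ 0.529, b = sin(fδ)/sin δ ≈ 0.523.
p = a·p₁ + b·p₂ ≈ (0.212, -0.333, -0.919); φ = arcsin(p_z) ≈ -66.72°, λ = atan2(p_y, p_x) ≈ -57.54°.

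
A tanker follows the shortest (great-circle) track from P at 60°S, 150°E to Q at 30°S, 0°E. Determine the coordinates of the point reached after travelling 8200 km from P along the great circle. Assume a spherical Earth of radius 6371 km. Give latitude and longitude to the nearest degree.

From cos δ = sin φ₁ sin φ₂ + cos φ₁ cos φ₂ cos Δλ, the central angle is δ ≈ 1.513 rad (86.7°). The total great-circle distance is δ·R ≈ 1.513 × 6371 ≈ 9638 km, so the target fraction is f = 8200/9638 ≈ 0.851.
Interpolate at f ≈ 0.851 with slerp weights a = sin((1−f)δ)/sin δ ≈ 0.224, b = sin(fδ)/sin δ ≈ 0.962.
p = a·p₁ + b·p₂ ≈ (0.736, 0.056, -0.675); φ = arcsin(p_z) ≈ -42.45°, λ = atan2(p_y, p_x) ≈ 4.36°.

≈ 42°S, 4°E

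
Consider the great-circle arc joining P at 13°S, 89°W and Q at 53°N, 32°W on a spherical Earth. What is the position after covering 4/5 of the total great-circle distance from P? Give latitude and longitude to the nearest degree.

≈ 42°N, 50°W

Convert each endpoint to a unit vector on the sphere (x = cos φ cos λ, y = cos φ sin λ, z = sin φ).
The central angle between the endpoints is δ = arccos(p₁·p₂) ≈ 1.431 rad (82.0°).
Interpolate at f = 4/5 with slerp weights a = sin((1−f)δ)/sin δ ≈ 0.285, b = sin(fδ)/sin δ ≈ 0.920.
p = a·p₁ + b·p₂ ≈ (0.474, -0.571, 0.670); φ = arcsin(p_z) ≈ 42.09°, λ = atan2(p_y, p_x) ≈ -50.29°.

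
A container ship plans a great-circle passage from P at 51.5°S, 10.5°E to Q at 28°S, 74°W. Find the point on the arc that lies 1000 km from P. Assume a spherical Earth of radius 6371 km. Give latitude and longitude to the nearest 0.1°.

≈ 52.9°S, 4.0°W

Convert each endpoint to a unit vector on the sphere (x = cos φ cos λ, y = cos φ sin λ, z = sin φ).
The central angle between the endpoints is δ = arccos(p₁·p₂) ≈ 1.137 rad (65.2°). The total great-circle distance is δ·R ≈ 1.137 × 6371 ≈ 7245 km, so the target fraction is f = 1000/7245 ≈ 0.138.
Interpolate at f ≈ 0.138 with slerp weights a = sin((1−f)δ)/sin δ ≈ 0.915, b = sin(fδ)/sin δ ≈ 0.172.
p = a·p₁ + b·p₂ ≈ (0.602, -0.042, -0.797); φ = arcsin(p_z) ≈ -52.87°, λ = atan2(p_y, p_x) ≈ -4.02°.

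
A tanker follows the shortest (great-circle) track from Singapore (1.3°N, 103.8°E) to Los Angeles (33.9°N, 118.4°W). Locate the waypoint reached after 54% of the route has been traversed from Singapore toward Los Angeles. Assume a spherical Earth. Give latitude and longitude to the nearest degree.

≈ (42°N, 166°E)

From cos δ = sin φ₁ sin φ₂ + cos φ₁ cos φ₂ cos Δλ, the central angle is δ ≈ 2.217 rad (127.0°).
Interpolate at f = 0.54 with slerp weights a = sin((1−f)δ)/sin δ ≈ 1.067, b = sin(fδ)/sin δ ≈ 1.166.
p = a·p₁ + b·p₂ ≈ (-0.715, 0.185, 0.675); φ = arcsin(p_z) ≈ 42.42°, λ = atan2(p_y, p_x) ≈ 165.51°.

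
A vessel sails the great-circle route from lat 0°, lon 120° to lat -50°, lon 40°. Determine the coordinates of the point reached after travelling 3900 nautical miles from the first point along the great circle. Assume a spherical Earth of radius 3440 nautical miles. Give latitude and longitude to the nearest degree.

≈ lat -44°, lon 66°

Convert each endpoint to a unit vector on the sphere (x = cos φ cos λ, y = cos φ sin λ, z = sin φ).
The central angle between the endpoints is δ = arccos(p₁·p₂) ≈ 1.459 rad (83.6°). The total great-circle distance is δ·R ≈ 1.459 × 3440 ≈ 5019 nmi, so the target fraction is f = 3900/5019 ≈ 0.777.
Interpolate at f ≈ 0.777 with slerp weights a = sin((1−f)δ)/sin δ ≈ 0.322, b = sin(fδ)/sin δ ≈ 0.912.
p = a·p₁ + b·p₂ ≈ (0.288, 0.655, -0.698); φ = arcsin(p_z) ≈ -44.30°, λ = atan2(p_y, p_x) ≈ 66.26°.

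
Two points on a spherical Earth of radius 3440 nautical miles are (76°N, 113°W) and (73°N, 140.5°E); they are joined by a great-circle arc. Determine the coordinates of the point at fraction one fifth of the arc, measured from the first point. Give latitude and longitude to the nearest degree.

≈ (79°N, 131°W)

Write both endpoints as unit vectors p₁, p₂ with components (cos φ cos λ, cos φ sin λ, sin φ).
The central angle between the endpoints is δ = arccos(p₁·p₂) ≈ 0.433 rad (24.8°).
Interpolate at f = 1/5 with slerp weights a = sin((1−f)δ)/sin δ ≈ 0.809, b = sin(fδ)/sin δ ≈ 0.206.
p = a·p₁ + b·p₂ ≈ (-0.123, -0.142, 0.982); φ = arcsin(p_z) ≈ 79.18°, λ = atan2(p_y, p_x) ≈ -130.93°.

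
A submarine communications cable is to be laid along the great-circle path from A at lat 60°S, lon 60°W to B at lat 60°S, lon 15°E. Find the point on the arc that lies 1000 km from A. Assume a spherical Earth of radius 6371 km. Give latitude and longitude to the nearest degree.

Convert each endpoint to a unit vector on the sphere (x = cos φ cos λ, y = cos φ sin λ, z = sin φ).
The central angle between the endpoints is δ = arccos(p₁·p₂) ≈ 0.619 rad (35.4°). The total great-circle distance is δ·R ≈ 0.619 × 6371 ≈ 3941 km, so the target fraction is f = 1000/3941 ≈ 0.254.
Interpolate at f ≈ 0.254 with slerp weights a = sin((1−f)δ)/sin δ ≈ 0.768, b = sin(fδ)/sin δ ≈ 0.270.
p = a·p₁ + b·p₂ ≈ (0.322, -0.298, -0.899); φ = arcsin(p_z) ≈ -63.98°, λ = atan2(p_y, p_x) ≈ -42.74°.

≈ lat 64°S, lon 43°W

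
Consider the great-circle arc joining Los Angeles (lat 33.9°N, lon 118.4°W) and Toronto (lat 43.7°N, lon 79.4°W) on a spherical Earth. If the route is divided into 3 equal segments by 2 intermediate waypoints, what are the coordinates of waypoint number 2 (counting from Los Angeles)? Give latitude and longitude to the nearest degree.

Write both endpoints as unit vectors p₁, p₂ with components (cos φ cos λ, cos φ sin λ, sin φ).
The central angle between the endpoints is δ = arccos(p₁·p₂) ≈ 0.552 rad (31.6°).
Interpolate at f = 2/3 with slerp weights a = sin((1−f)δ)/sin δ ≈ 0.349, b = sin(fδ)/sin δ ≈ 0.686.
p = a·p₁ + b·p₂ ≈ (-0.046, -0.742, 0.669); φ = arcsin(p_z) ≈ 41.95°, λ = atan2(p_y, p_x) ≈ -93.58°.

≈ lat 42°N, lon 94°W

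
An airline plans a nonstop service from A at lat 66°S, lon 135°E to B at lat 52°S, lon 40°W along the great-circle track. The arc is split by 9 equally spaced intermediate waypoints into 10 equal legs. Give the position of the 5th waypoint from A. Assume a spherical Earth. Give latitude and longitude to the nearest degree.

≈ lat 83°S, lon 30°W

Convert each endpoint to a unit vector on the sphere (x = cos φ cos λ, y = cos φ sin λ, z = sin φ).
The central angle between the endpoints is δ = arccos(p₁·p₂) ≈ 1.081 rad (61.9°).
Interpolate at f = 5/10 with slerp weights a = sin((1−f)δ)/sin δ ≈ 0.583, b = sin(fδ)/sin δ ≈ 0.583.
p = a·p₁ + b·p₂ ≈ (0.107, -0.063, -0.992); φ = arcsin(p_z) ≈ -82.85°, λ = atan2(p_y, p_x) ≈ -30.44°.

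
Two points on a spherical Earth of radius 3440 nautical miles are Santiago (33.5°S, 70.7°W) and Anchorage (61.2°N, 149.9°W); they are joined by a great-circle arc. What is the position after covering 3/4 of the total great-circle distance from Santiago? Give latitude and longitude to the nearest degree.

≈ 42°N, 115°W

Write both endpoints as unit vectors p₁, p₂ with components (cos φ cos λ, cos φ sin λ, sin φ).
The central angle between the endpoints is δ = arccos(p₁·p₂) ≈ 1.991 rad (114.1°).
Interpolate at f = 3/4 with slerp weights a = sin((1−f)δ)/sin δ ≈ 0.523, b = sin(fδ)/sin δ ≈ 1.092.
p = a·p₁ + b·p₂ ≈ (-0.311, -0.676, 0.668); φ = arcsin(p_z) ≈ 41.94°, λ = atan2(p_y, p_x) ≈ -114.72°.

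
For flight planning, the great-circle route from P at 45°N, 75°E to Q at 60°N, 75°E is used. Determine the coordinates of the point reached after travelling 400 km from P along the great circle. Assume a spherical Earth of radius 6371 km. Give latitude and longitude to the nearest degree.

The haversine formula gives a central angle δ ≈ 0.262 rad (15.0°) between the endpoints. The total great-circle distance is δ·R ≈ 0.262 × 6371 ≈ 1668 km, so the target fraction is f = 400/1668 ≈ 0.240.
Interpolate at f ≈ 0.240 with slerp weights a = sin((1−f)δ)/sin δ ≈ 0.764, b = sin(fδ)/sin δ ≈ 0.242.
p = a·p₁ + b·p₂ ≈ (0.171, 0.639, 0.750); φ = arcsin(p_z) ≈ 48.60°, λ = atan2(p_y, p_x) ≈ 75.00°.

≈ 49°N, 75°E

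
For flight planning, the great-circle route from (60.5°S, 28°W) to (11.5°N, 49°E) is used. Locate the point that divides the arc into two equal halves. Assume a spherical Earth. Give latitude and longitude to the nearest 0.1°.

Convert each endpoint to a unit vector on the sphere (x = cos φ cos λ, y = cos φ sin λ, z = sin φ).
The central angle between the endpoints is δ = arccos(p₁·p₂) ≈ 1.636 rad (93.7°).
Interpolate at f = 1/2 with slerp weights a = sin((1−f)δ)/sin δ ≈ 0.731, b = sin(fδ)/sin δ ≈ 0.731.
p = a·p₁ + b·p₂ ≈ (0.788, 0.372, -0.491); φ = arcsin(p_z) ≈ -29.38°, λ = atan2(p_y, p_x) ≈ 25.26°.

≈ (29.4°S, 25.3°E)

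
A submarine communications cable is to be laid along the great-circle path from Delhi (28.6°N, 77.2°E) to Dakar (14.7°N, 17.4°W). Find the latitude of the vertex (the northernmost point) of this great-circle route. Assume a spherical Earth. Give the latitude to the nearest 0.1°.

≈ 32.0°N

The great circle lies in the plane with unit normal n̂ = (p₁ × p₂)/|p₁ × p₂|.
Here n̂_z ≈ -0.848; the vertex latitude is φ_max = arccos|n̂_z| ≈ 32.0°.
Check via Clairaut: cos φ_max = |cos φ₁| · sin C = cos(28.6°)·sin(74.9°) ≈ 0.848, again giving ≈ 32.0°.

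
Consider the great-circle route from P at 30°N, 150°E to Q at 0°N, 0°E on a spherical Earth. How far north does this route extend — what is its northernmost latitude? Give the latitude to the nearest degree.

The great circle lies in the plane with unit normal n̂ = (p₁ × p₂)/|p₁ × p₂|.
Here n̂_z ≈ -0.655; the vertex latitude is φ_max = arccos|n̂_z| ≈ 49.1°.
Check via Clairaut: cos φ_max = |cos φ₁| · sin C = cos(30.0°)·sin(49.1°) ≈ 0.655, again giving ≈ 49.1°.

≈ 49°N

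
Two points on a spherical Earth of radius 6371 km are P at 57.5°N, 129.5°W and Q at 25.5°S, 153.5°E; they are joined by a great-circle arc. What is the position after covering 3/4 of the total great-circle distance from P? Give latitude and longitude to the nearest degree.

From cos δ = sin φ₁ sin φ₂ + cos φ₁ cos φ₂ cos Δλ, the central angle is δ ≈ 1.828 rad (104.7°).
Interpolate at f = 3/4 with slerp weights a = sin((1−f)δ)/sin δ ≈ 0.456, b = sin(fδ)/sin δ ≈ 1.013.
p = a·p₁ + b·p₂ ≈ (-0.974, 0.219, -0.052); φ = arcsin(p_z) ≈ -2.95°, λ = atan2(p_y, p_x) ≈ 167.33°.

≈ 3°S, 167°E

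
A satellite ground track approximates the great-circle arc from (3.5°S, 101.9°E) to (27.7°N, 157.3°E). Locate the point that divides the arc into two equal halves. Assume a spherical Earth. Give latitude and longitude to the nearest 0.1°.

≈ (13.6°N, 127.8°E)

Write both endpoints as unit vectors p₁, p₂ with components (cos φ cos λ, cos φ sin λ, sin φ).
The central angle between the endpoints is δ = arccos(p₁·p₂) ≈ 1.078 rad (61.7°).
Interpolate at f = 1/2 with slerp weights a = sin((1−f)δ)/sin δ ≈ 0.583, b = sin(fδ)/sin δ ≈ 0.583.
p = a·p₁ + b·p₂ ≈ (-0.596, 0.768, 0.235); φ = arcsin(p_z) ≈ 13.60°, λ = atan2(p_y, p_x) ≈ 127.80°.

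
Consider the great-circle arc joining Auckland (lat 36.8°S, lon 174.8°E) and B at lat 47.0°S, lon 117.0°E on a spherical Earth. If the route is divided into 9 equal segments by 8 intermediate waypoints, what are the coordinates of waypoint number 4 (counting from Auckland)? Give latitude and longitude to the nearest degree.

≈ lat 45°S, lon 152°E

From cos δ = sin φ₁ sin φ₂ + cos φ₁ cos φ₂ cos Δλ, the central angle is δ ≈ 0.754 rad (43.2°).
Interpolate at f = 4/9 with slerp weights a = sin((1−f)δ)/sin δ ≈ 0.594, b = sin(fδ)/sin δ ≈ 0.480.
p = a·p₁ + b·p₂ ≈ (-0.623, 0.335, -0.707); φ = arcsin(p_z) ≈ -45.01°, λ = atan2(p_y, p_x) ≈ 151.71°.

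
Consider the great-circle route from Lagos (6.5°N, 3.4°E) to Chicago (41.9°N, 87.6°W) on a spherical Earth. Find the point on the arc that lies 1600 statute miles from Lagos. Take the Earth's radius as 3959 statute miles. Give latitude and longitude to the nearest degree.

≈ 21°N, 15°W

Write both endpoints as unit vectors p₁, p₂ with components (cos φ cos λ, cos φ sin λ, sin φ).
The central angle between the endpoints is δ = arccos(p₁·p₂) ≈ 1.508 rad (86.4°). The total great-circle distance is δ·R ≈ 1.508 × 3959 ≈ 5970 mi, so the target fraction is f = 1600/5970 ≈ 0.268.
Interpolate at f ≈ 0.268 with slerp weights a = sin((1−f)δ)/sin δ ≈ 0.895, b = sin(fδ)/sin δ ≈ 0.394.
p = a·p₁ + b·p₂ ≈ (0.900, -0.240, 0.364); φ = arcsin(p_z) ≈ 21.37°, λ = atan2(p_y, p_x) ≈ -14.95°.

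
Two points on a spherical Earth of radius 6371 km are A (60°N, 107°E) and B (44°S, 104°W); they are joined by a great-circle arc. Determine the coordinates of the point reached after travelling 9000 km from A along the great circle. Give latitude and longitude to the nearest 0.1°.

The haversine formula gives a central angle δ ≈ 2.714 rad (155.5°) between the endpoints. The total great-circle distance is δ·R ≈ 2.714 × 6371 ≈ 17290 km, so the target fraction is f = 9000/17290 ≈ 0.521.
Interpolate at f ≈ 0.521 with slerp weights a = sin((1−f)δ)/sin δ ≈ 2.323, b = sin(fδ)/sin δ ≈ 2.380.
p = a·p₁ + b·p₂ ≈ (-0.754, -0.551, 0.359); φ = arcsin(p_z) ≈ 21.01°, λ = atan2(p_y, p_x) ≈ -143.86°.

≈ (21.0°N, 143.9°W)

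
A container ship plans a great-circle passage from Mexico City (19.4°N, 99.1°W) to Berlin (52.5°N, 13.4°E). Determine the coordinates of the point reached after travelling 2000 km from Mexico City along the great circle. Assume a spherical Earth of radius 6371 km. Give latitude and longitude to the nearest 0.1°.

≈ (33.8°N, 87.0°W)

Convert each endpoint to a unit vector on the sphere (x = cos φ cos λ, y = cos φ sin λ, z = sin φ).
The central angle between the endpoints is δ = arccos(p₁·p₂) ≈ 1.527 rad (87.5°). The total great-circle distance is δ·R ≈ 1.527 × 6371 ≈ 9728 km, so the target fraction is f = 2000/9728 ≈ 0.206.
Interpolate at f ≈ 0.206 with slerp weights a = sin((1−f)δ)/sin δ ≈ 0.938, b = sin(fδ)/sin δ ≈ 0.309.
p = a·p₁ + b·p₂ ≈ (0.043, -0.830, 0.557); φ = arcsin(p_z) ≈ 33.82°, λ = atan2(p_y, p_x) ≈ -87.02°.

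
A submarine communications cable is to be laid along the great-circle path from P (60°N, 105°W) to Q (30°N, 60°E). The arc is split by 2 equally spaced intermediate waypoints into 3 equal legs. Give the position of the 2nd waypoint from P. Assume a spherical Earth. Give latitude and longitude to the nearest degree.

≈ (59°N, 53°E)

Convert each endpoint to a unit vector on the sphere (x = cos φ cos λ, y = cos φ sin λ, z = sin φ).
The central angle between the endpoints is δ = arccos(p₁·p₂) ≈ 1.556 rad (89.2°).
Interpolate at f = 2/3 with slerp weights a = sin((1−f)δ)/sin δ ≈ 0.496, b = sin(fδ)/sin δ ≈ 0.861.
p = a·p₁ + b·p₂ ≈ (0.309, 0.406, 0.860); φ = arcsin(p_z) ≈ 59.31°, λ = atan2(p_y, p_x) ≈ 52.78°.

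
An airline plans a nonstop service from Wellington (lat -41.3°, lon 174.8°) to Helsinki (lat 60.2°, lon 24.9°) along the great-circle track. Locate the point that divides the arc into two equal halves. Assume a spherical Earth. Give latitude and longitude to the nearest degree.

≈ lat 27°, lon 137°

Convert each endpoint to a unit vector on the sphere (x = cos φ cos λ, y = cos φ sin λ, z = sin φ).
The central angle between the endpoints is δ = arccos(p₁·p₂) ≈ 2.681 rad (153.6°).
Interpolate at f = 1/2 with slerp weights a = sin((1−f)δ)/sin δ ≈ 2.190, b = sin(fδ)/sin δ ≈ 2.190.
p = a·p₁ + b·p₂ ≈ (-0.651, 0.607, 0.455); φ = arcsin(p_z) ≈ 27.06°, λ = atan2(p_y, p_x) ≈ 137.00°.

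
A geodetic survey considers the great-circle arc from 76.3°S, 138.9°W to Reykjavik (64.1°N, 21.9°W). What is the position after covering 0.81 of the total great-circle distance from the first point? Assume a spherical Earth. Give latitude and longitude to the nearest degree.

≈ 37°N, 42°W

Convert each endpoint to a unit vector on the sphere (x = cos φ cos λ, y = cos φ sin λ, z = sin φ).
The central angle between the endpoints is δ = arccos(p₁·p₂) ≈ 2.741 rad (157.1°).
Interpolate at f = 0.81 with slerp weights a = sin((1−f)δ)/sin δ ≈ 1.277, b = sin(fδ)/sin δ ≈ 2.043.
p = a·p₁ + b·p₂ ≈ (0.600, -0.532, 0.598); φ = arcsin(p_z) ≈ 36.69°, λ = atan2(p_y, p_x) ≈ -41.53°.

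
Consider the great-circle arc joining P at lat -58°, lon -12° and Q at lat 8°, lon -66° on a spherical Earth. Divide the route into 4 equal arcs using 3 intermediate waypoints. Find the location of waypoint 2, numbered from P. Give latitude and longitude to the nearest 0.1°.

≈ lat -27.3°, lon -47.8°

The haversine formula gives a central angle δ ≈ 1.379 rad (79.0°) between the endpoints.
Interpolate at f = 2/4 with slerp weights a = sin((1−f)δ)/sin δ ≈ 0.648, b = sin(fδ)/sin δ ≈ 0.648.
p = a·p₁ + b·p₂ ≈ (0.597, -0.658, -0.459); φ = arcsin(p_z) ≈ -27.35°, λ = atan2(p_y, p_x) ≈ -47.77°.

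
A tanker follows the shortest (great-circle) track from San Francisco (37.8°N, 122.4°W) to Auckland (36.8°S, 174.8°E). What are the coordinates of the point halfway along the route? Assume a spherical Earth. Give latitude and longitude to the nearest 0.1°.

From cos δ = sin φ₁ sin φ₂ + cos φ₁ cos φ₂ cos Δλ, the central angle is δ ≈ 1.649 rad (94.5°).
Interpolate at f = 1/2 with slerp weights a = sin((1−f)δ)/sin δ ≈ 0.736, b = sin(fδ)/sin δ ≈ 0.736.
p = a·p₁ + b·p₂ ≈ (-0.899, -0.438, 0.010); φ = arcsin(p_z) ≈ 0.59°, λ = atan2(p_y, p_x) ≈ -154.03°.

≈ (0.6°N, 154.0°W)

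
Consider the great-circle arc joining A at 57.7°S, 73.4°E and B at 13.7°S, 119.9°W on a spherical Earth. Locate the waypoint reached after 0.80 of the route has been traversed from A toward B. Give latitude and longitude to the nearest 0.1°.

≈ 35.0°S, 123.2°W

Write both endpoints as unit vectors p₁, p₂ with components (cos φ cos λ, cos φ sin λ, sin φ).
The central angle between the endpoints is δ = arccos(p₁·p₂) ≈ 1.881 rad (107.8°).
Interpolate at f = 0.80 with slerp weights a = sin((1−f)δ)/sin δ ≈ 0.386, b = sin(fδ)/sin δ ≈ 1.048.
p = a·p₁ + b·p₂ ≈ (-0.449, -0.685, -0.574); φ = arcsin(p_z) ≈ -35.04°, λ = atan2(p_y, p_x) ≈ -123.22°.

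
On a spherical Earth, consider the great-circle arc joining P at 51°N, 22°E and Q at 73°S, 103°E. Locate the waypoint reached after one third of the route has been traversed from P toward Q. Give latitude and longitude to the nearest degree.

Convert each endpoint to a unit vector on the sphere (x = cos φ cos λ, y = cos φ sin λ, z = sin φ).
The central angle between the endpoints is δ = arccos(p₁·p₂) ≈ 2.367 rad (135.6°).
Interpolate at f = 1/3 with slerp weights a = sin((1−f)δ)/sin δ ≈ 1.429, b = sin(fδ)/sin δ ≈ 1.014.
p = a·p₁ + b·p₂ ≈ (0.767, 0.626, 0.141); φ = arcsin(p_z) ≈ 8.10°, λ = atan2(p_y, p_x) ≈ 39.20°.

≈ 8°N, 39°E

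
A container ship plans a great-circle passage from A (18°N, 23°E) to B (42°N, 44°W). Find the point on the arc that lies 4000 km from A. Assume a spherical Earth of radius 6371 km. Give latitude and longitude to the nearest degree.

≈ (37°N, 12°W)

Convert each endpoint to a unit vector on the sphere (x = cos φ cos λ, y = cos φ sin λ, z = sin φ).
The central angle between the endpoints is δ = arccos(p₁·p₂) ≈ 1.067 rad (61.1°). The total great-circle distance is δ·R ≈ 1.067 × 6371 ≈ 6797 km, so the target fraction is f = 4000/6797 ≈ 0.589.
Interpolate at f ≈ 0.589 with slerp weights a = sin((1−f)δ)/sin δ ≈ 0.485, b = sin(fδ)/sin δ ≈ 0.671.
p = a·p₁ + b·p₂ ≈ (0.783, -0.166, 0.599); φ = arcsin(p_z) ≈ 36.79°, λ = atan2(p_y, p_x) ≈ -11.96°.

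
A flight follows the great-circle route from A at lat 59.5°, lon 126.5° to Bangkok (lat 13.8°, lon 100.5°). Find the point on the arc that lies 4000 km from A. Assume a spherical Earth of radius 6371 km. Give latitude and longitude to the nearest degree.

≈ lat 27°, lon 105°

Write both endpoints as unit vectors p₁, p₂ with components (cos φ cos λ, cos φ sin λ, sin φ).
The central angle between the endpoints is δ = arccos(p₁·p₂) ≈ 0.865 rad (49.6°). The total great-circle distance is δ·R ≈ 0.865 × 6371 ≈ 5512 km, so the target fraction is f = 4000/5512 ≈ 0.726.
Interpolate at f ≈ 0.726 with slerp weights a = sin((1−f)δ)/sin δ ≈ 0.309, b = sin(fδ)/sin δ ≈ 0.772.
p = a·p₁ + b·p₂ ≈ (-0.230, 0.863, 0.450); φ = arcsin(p_z) ≈ 26.75°, λ = atan2(p_y, p_x) ≈ 104.91°.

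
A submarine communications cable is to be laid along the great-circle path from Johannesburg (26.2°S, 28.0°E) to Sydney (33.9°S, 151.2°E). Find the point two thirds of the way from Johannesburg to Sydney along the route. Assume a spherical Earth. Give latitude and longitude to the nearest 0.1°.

Write both endpoints as unit vectors p₁, p₂ with components (cos φ cos λ, cos φ sin λ, sin φ).
The central angle between the endpoints is δ = arccos(p₁·p₂) ≈ 1.733 rad (99.3°).
Interpolate at f = 2/3 with slerp weights a = sin((1−f)δ)/sin δ ≈ 0.553, b = sin(fδ)/sin δ ≈ 0.927.
p = a·p₁ + b·p₂ ≈ (-0.236, 0.604, -0.761); φ = arcsin(p_z) ≈ -49.59°, λ = atan2(p_y, p_x) ≈ 111.34°.

≈ 49.6°S, 111.3°E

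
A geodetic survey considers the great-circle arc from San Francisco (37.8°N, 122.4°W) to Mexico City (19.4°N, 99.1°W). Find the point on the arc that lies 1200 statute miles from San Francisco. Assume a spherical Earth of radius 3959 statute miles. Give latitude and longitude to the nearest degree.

Write both endpoints as unit vectors p₁, p₂ with components (cos φ cos λ, cos φ sin λ, sin φ).
The central angle between the endpoints is δ = arccos(p₁·p₂) ≈ 0.478 rad (27.4°). The total great-circle distance is δ·R ≈ 0.478 × 3959 ≈ 1891 mi, so the target fraction is f = 1200/1891 ≈ 0.635.
Interpolate at f ≈ 0.635 with slerp weights a = sin((1−f)δ)/sin δ ≈ 0.378, b = sin(fδ)/sin δ ≈ 0.649.
p = a·p₁ + b·p₂ ≈ (-0.257, -0.857, 0.447); φ = arcsin(p_z) ≈ 26.56°, λ = atan2(p_y, p_x) ≈ -106.68°.

≈ (27°N, 107°W)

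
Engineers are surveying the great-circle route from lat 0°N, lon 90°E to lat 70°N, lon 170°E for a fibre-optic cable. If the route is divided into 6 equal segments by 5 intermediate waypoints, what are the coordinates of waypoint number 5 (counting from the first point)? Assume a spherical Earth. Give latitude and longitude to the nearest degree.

From cos δ = sin φ₁ sin φ₂ + cos φ₁ cos φ₂ cos Δλ, the central angle is δ ≈ 1.511 rad (86.6°).
Interpolate at f = 5/6 with slerp weights a = sin((1−f)δ)/sin δ ≈ 0.250, b = sin(fδ)/sin δ ≈ 0.954.
p = a·p₁ + b·p₂ ≈ (-0.321, 0.306, 0.896); φ = arcsin(p_z) ≈ 63.65°, λ = atan2(p_y, p_x) ≈ 136.36°.

≈ lat 64°N, lon 136°E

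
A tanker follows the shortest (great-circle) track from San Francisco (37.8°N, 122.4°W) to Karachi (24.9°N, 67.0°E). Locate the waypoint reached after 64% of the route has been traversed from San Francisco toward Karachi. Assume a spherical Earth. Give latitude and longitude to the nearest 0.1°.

≈ 66.0°N, 80.7°E

Write both endpoints as unit vectors p₁, p₂ with components (cos φ cos λ, cos φ sin λ, sin φ).
The central angle between the endpoints is δ = arccos(p₁·p₂) ≈ 2.036 rad (116.7°).
Interpolate at f = 0.64 with slerp weights a = sin((1−f)δ)/sin δ ≈ 0.749, b = sin(fδ)/sin δ ≈ 1.079.
p = a·p₁ + b·p₂ ≈ (0.065, 0.402, 0.913); φ = arcsin(p_z) ≈ 65.99°, λ = atan2(p_y, p_x) ≈ 80.74°.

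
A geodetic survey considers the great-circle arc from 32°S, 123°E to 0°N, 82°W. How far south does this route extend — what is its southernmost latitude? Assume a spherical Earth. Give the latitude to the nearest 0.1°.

≈ 55.9°S

The great circle lies in the plane with unit normal n̂ = (p₁ × p₂)/|p₁ × p₂|.
Here n̂_z ≈ +0.560; the vertex latitude is φ_max = arccos|n̂_z| ≈ 55.9°.
Check via Clairaut: cos φ_max = |cos φ₁| · sin C = cos(32.0°)·sin(138.7°) ≈ 0.560, again giving ≈ 55.9°.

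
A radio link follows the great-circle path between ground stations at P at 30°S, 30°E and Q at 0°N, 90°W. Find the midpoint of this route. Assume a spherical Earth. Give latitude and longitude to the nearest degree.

Convert each endpoint to a unit vector on the sphere (x = cos φ cos λ, y = cos φ sin λ, z = sin φ).
The central angle between the endpoints is δ = arccos(p₁·p₂) ≈ 2.019 rad (115.7°).
Interpolate at f = 1/2 with slerp weights a = sin((1−f)δ)/sin δ ≈ 0.939, b = sin(fδ)/sin δ ≈ 0.939.
p = a·p₁ + b·p₂ ≈ (0.704, -0.532, -0.470); φ = arcsin(p_z) ≈ -28.00°, λ = atan2(p_y, p_x) ≈ -37.09°.

≈ 28°S, 37°W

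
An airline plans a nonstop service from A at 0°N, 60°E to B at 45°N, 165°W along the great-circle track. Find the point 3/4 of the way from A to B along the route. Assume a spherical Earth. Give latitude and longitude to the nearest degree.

≈ 55°N, 150°E

From cos δ = sin φ₁ sin φ₂ + cos φ₁ cos φ₂ cos Δλ, the central angle is δ ≈ 2.094 rad (120.0°).
Interpolate at f = 3/4 with slerp weights a = sin((1−f)δ)/sin δ ≈ 0.577, b = sin(fδ)/sin δ ≈ 1.155.
p = a·p₁ + b·p₂ ≈ (-0.500, 0.289, 0.816); φ = arcsin(p_z) ≈ 54.74°, λ = atan2(p_y, p_x) ≈ 150.00°.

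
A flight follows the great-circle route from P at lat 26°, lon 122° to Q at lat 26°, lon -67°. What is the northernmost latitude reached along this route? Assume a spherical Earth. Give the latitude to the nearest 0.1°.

The great circle lies in the plane with unit normal n̂ = (p₁ × p₂)/|p₁ × p₂|.
Here n̂_z ≈ +0.159; the vertex latitude is φ_max = arccos|n̂_z| ≈ 80.9°.
Check via Clairaut: cos φ_max = |cos φ₁| · sin C = cos(26.0°)·sin(10.2°) ≈ 0.159, again giving ≈ 80.9°.

≈ 80.9°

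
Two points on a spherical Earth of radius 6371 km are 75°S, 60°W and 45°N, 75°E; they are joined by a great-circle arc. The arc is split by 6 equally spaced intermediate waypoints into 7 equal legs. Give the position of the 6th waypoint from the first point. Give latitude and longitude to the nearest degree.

Write both endpoints as unit vectors p₁, p₂ with components (cos φ cos λ, cos φ sin λ, sin φ).
The central angle between the endpoints is δ = arccos(p₁·p₂) ≈ 2.519 rad (144.3°).
Interpolate at f = 6/7 with slerp weights a = sin((1−f)δ)/sin δ ≈ 0.604, b = sin(fδ)/sin δ ≈ 1.427.
p = a·p₁ + b·p₂ ≈ (0.339, 0.839, 0.425); φ = arcsin(p_z) ≈ 25.18°, λ = atan2(p_y, p_x) ≈ 67.98°.

≈ 25°N, 68°E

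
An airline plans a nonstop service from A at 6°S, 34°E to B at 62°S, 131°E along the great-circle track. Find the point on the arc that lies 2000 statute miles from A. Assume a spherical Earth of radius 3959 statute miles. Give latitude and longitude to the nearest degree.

≈ 31°S, 49°E

From cos δ = sin φ₁ sin φ₂ + cos φ₁ cos φ₂ cos Δλ, the central angle is δ ≈ 1.535 rad (88.0°). The total great-circle distance is δ·R ≈ 1.535 × 3959 ≈ 6079 mi, so the target fraction is f = 2000/6079 ≈ 0.329.
Interpolate at f ≈ 0.329 with slerp weights a = sin((1−f)δ)/sin δ ≈ 0.858, b = sin(fδ)/sin δ ≈ 0.484.
p = a·p₁ + b·p₂ ≈ (0.558, 0.649, -0.517); φ = arcsin(p_z) ≈ -31.15°, λ = atan2(p_y, p_x) ≈ 49.29°.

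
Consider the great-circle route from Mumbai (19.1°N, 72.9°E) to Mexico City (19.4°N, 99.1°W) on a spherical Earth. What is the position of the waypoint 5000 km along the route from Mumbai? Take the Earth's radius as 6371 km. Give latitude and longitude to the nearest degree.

≈ (62°N, 55°E)

The haversine formula gives a central angle δ ≈ 2.456 rad (140.7°) between the endpoints. The total great-circle distance is δ·R ≈ 2.456 × 6371 ≈ 15646 km, so the target fraction is f = 5000/15646 ≈ 0.320.
Interpolate at f ≈ 0.320 with slerp weights a = sin((1−f)δ)/sin δ ≈ 1.571, b = sin(fδ)/sin δ ≈ 1.116.
p = a·p₁ + b·p₂ ≈ (0.270, 0.380, 0.885); φ = arcsin(p_z) ≈ 62.23°, λ = atan2(p_y, p_x) ≈ 54.58°.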